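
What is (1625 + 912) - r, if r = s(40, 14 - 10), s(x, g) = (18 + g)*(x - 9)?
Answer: 1855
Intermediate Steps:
s(x, g) = (-9 + x)*(18 + g) (s(x, g) = (18 + g)*(-9 + x) = (-9 + x)*(18 + g))
r = 682 (r = -162 - 9*(14 - 10) + 18*40 + (14 - 10)*40 = -162 - 9*4 + 720 + 4*40 = -162 - 36 + 720 + 160 = 682)
(1625 + 912) - r = (1625 + 912) - 1*682 = 2537 - 682 = 1855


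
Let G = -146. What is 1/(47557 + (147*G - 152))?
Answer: 1/25943 ≈ 3.8546e-5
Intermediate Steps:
1/(47557 + (147*G - 152)) = 1/(47557 + (147*(-146) - 152)) = 1/(47557 + (-21462 - 152)) = 1/(47557 - 21614) = 1/25943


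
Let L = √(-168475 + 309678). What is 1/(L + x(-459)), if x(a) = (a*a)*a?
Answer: -96702579/9351388785110038 - √141203/9351388785110038 ≈ -1.0341e-8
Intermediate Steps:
x(a) = a³ (x(a) = a²*a = a³)
L = √141203 ≈ 375.77
1/(L + x(-459)) = 1/(√141203 + (-459)³) = 1/(√141203 - 96702579) = 1/(-96702579 + √141203)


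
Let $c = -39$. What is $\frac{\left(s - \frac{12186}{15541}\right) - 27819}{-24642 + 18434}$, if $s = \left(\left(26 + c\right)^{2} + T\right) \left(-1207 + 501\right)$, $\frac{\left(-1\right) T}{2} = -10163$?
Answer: $\frac{225302380535}{96478528} \approx 2335.3$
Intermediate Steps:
$T = 20326$ ($T = \left(-2\right) \left(-10163\right) = 20326$)
$s = -14469470$ ($s = \left(\left(26 - 39\right)^{2} + 20326\right) \left(-1207 + 501\right) = \left(\left(-13\right)^{2} + 20326\right) \left(-706\right) = \left(169 + 20326\right) \left(-706\right) = 20495 \left(-706\right) = -14469470$)
$\frac{\left(s - \frac{12186}{15541}\right) - 27819}{-24642 + 18434} = \frac{\left(-14469470 - \frac{12186}{15541}\right) - 27819}{-24642 + 18434} = \frac{\left(-14469470 - \frac{12186}{15541}\right) - 27819}{-6208} = \left(\left(-14469470 - \frac{12186}{15541}\right) - 27819\right) \left(- \frac{1}{6208}\right) = \left(- \frac{224870045456}{15541} - 27819\right) \left(- \frac{1}{6208}\right) = \left(- \frac{225302380535}{15541}\right) \left(- \frac{1}{6208}\right) = \frac{225302380535}{96478528}$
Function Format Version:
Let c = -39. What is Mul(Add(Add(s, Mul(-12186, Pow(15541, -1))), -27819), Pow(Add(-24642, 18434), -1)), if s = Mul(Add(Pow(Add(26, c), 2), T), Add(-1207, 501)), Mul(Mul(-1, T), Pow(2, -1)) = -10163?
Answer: Rational(225302380535, 96478528) ≈ 2335.3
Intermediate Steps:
T = 20326 (T = Mul(-2, -10163) = 20326)
s = -14469470 (s = Mul(Add(Pow(Add(26, -39), 2), 20326), Add(-1207, 501)) = Mul(Add(Pow(-13, 2), 20326), -706) = Mul(Add(169, 20326), -706) = Mul(20495, -706) = -14469470)
Mul(Add(Add(s, Mul(-12186, Pow(15541, -1))), -27819), Pow(Add(-24642, 18434), -1)) = Mul(Add(Add(-14469470, Mul(-12186, Pow(15541, -1))), -27819), Pow(Add(-24642, 18434), -1)) = Mul(Add(Add(-14469470, Mul(-12186, Rational(1, 15541))), -27819), Pow(-6208, -1)) = Mul(Add(Add(-14469470, Rational(-12186, 15541)), -27819), Rational(-1, 6208)) = Mul(Add(Rational(-224870045456, 15541), -27819), Rational(-1, 6208)) = Mul(Rational(-225302380535, 15541), Rational(-1, 6208)) = Rational(225302380535, 96478528)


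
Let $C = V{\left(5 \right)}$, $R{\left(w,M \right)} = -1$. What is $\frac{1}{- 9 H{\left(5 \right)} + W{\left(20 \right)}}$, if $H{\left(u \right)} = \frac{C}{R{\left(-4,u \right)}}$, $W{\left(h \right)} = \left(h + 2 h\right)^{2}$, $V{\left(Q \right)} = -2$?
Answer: $\frac{1}{3582} \approx 0.00027917$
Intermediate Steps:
$W{\left(h \right)} = 9 h^{2}$ ($W{\left(h \right)} = \left(3 h\right)^{2} = 9 h^{2}$)
$C = -2$
$H{\left(u \right)} = 2$ ($H{\left(u \right)} = - \frac{2}{-1} = \left(-2\right) \left(-1\right) = 2$)
$\frac{1}{- 9 H{\left(5 \right)} + W{\left(20 \right)}} = \frac{1}{\left(-9\right) 2 + 9 \cdot 20^{2}} = \frac{1}{-18 + 9 \cdot 400} = \frac{1}{-18 + 3600} = \frac{1}{3582}$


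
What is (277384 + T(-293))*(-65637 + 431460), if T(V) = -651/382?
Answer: 38762618615451/382 ≈ 1.0147e+11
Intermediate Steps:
T(V) = -651/382 (T(V) = -651*1/382 = -651/382)
(277384 + T(-293))*(-65637 + 431460) = (277384 - 651/382)*(-65637 + 431460) = (105960037/382)*365823 = 38762618615451/382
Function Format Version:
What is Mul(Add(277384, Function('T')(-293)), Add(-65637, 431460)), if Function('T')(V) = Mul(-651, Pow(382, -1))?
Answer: Rational(38762618615451, 382) ≈ 1.0147e+11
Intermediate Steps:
Function('T')(V) = Rational(-651, 382) (Function('T')(V) = Mul(-651, Rational(1, 382)) = Rational(-651, 382))
Mul(Add(277384, Function('T')(-293)), Add(-65637, 431460)) = Mul(Add(277384, Rational(-651, 382)), Add(-65637, 431460)) = Mul(Rational(105960037, 382), 365823) = Rational(38762618615451, 382)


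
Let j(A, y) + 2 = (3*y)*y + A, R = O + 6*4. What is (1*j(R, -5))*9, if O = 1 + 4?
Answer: 918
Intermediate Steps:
O = 5
R = 29 (R = 5 + 6*4 = 5 + 24 = 29)
j(A, y) = -2 + A + 3*y² (j(A, y) = -2 + ((3*y)*y + A) = -2 + (3*y² + A) = -2 + (A + 3*y²) = -2 + A + 3*y²)
(1*j(R, -5))*9 = (1*(-2 + 29 + 3*(-5)²))*9 = (1*(-2 + 29 + 3*25))*9 = (1*(-2 + 29 + 75))*9 = (1*102)*9 = 102*9 = 918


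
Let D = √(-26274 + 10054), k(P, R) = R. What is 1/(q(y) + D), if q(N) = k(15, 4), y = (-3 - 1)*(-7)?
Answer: 1/4059 - I*√4055/8118 ≈ 0.00024637 - 0.0078442*I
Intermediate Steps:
y = 28 (y = -4*(-7) = 28)
D = 2*I*√4055 (D = √(-16220) = 2*I*√4055 ≈ 127.36*I)
q(N) = 4
1/(q(y) + D) = 1/(4 + 2*I*√4055)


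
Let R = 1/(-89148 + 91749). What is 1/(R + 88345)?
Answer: 2601/229785346 ≈ 1.1319e-5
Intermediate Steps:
R = 1/2601 ≈ 0.00038447
1/(R + 88345) = 1/(1/2601 + 88345) = 1/(229785346/2601) = 2601/229785346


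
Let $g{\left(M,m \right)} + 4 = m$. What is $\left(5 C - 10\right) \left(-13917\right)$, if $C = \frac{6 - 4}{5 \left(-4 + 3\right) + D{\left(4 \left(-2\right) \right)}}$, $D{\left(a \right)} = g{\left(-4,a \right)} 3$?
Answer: $\frac{5845140}{41} \approx 1.4256 \cdot 10^{5}$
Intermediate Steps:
$g{\left(M,m \right)} = -4 + m$
$D{\left(a \right)} = -12 + 3 a$ ($D{\left(a \right)} = \left(-4 + a\right) 3 = -12 + 3 a$)
$C = - \frac{2}{41}$ ($C = \frac{6 - 4}{5 \left(-4 + 3\right) + \left(-12 + 3 \cdot 4 \left(-2\right)\right)} = \frac{2}{5 \left(-1\right) + \left(-12 + 3 \left(-8\right)\right)} = \frac{2}{-5 - 36} = \frac{2}{-41} = 2 \left(- \frac{1}{41}\right) = - \frac{2}{41} \approx -0.048781$)
$\left(5 C - 10\right) \left(-13917\right) = \left(5 \left(- \frac{2}{41}\right) - 10\right) \left(-13917\right) = \left(- \frac{10}{41} - 10\right) \left(-13917\right) = \left(- \frac{420}{41}\right) \left(-13917\right) = \frac{5845140}{41}$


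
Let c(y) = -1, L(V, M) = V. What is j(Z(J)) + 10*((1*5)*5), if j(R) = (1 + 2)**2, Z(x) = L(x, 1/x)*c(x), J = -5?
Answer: 259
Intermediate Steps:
Z(x) = -x (Z(x) = x*(-1) = -x)
j(R) = 9 (j(R) = 3**2 = 9)
j(Z(J)) + 10*((1*5)*5) = 9 + 10*((1*5)*5) = 9 + 10*(5*5) = 9 + 10*25 = 9 + 250 = 259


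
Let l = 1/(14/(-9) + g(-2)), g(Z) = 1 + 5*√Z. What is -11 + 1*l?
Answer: -8974/815 - 81*I*√2/815 ≈ -11.011 - 0.14055*I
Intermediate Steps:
l = 1/(-5/9 + 5*I*√2) (l = 1/(14/(-9) + (1 + 5*√(-2))) = 1/(14*(-⅑) + (1 + 5*(I*√2))) = 1/(-14/9 + (1 + 5*I*√2)) = 1/(-5/9 + 5*I*√2) ≈ -0.011043 - 0.14055*I)
-11 + 1*l = -11 + 1*(-9/815 - 81*I*√2/815) = -11 + (-9/815 - 81*I*√2/815) = -8974/815 - 81*I*√2/815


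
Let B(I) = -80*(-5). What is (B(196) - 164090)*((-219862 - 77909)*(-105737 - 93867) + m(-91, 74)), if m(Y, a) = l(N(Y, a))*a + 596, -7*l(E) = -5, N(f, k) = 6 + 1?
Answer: -68103876531287700/7 ≈ -9.7291e+15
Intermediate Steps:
N(f, k) = 7
B(I) = 400
l(E) = 5/7 (l(E) = -1/7*(-5) = 5/7)
m(Y, a) = 596 + 5*a/7 (m(Y, a) = 5*a/7 + 596 = 596 + 5*a/7)
(B(196) - 164090)*((-219862 - 77909)*(-105737 - 93867) + m(-91, 74)) = (400 - 164090)*((-219862 - 77909)*(-105737 - 93867) + (596 + (5/7)*74)) = -163690*(-297771*(-199604) + (596 + 370/7)) = -163690*(59436282684 + 4542/7) = -163690*416053983330/7 = -68103876531287700/7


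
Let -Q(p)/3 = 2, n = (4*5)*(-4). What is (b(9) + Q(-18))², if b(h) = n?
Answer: 7396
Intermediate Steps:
n = -80 (n = 20*(-4) = -80)
b(h) = -80
Q(p) = -6 (Q(p) = -3*2 = -6)
(b(9) + Q(-18))² = (-80 - 6)² = (-86)² = 7396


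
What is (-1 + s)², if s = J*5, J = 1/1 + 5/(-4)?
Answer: 81/16 ≈ 5.0625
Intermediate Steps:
J = -¼ (J = 1*1 + 5*(-¼) = 1 - 5/4 = -¼ ≈ -0.25000)
s = -5/4 (s = -¼*5 = -5/4 ≈ -1.2500)
(-1 + s)² = (-1 - 5/4)² = (-9/4)² = 81/16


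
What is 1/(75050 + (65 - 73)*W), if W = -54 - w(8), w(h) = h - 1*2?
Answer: 1/75530 ≈ 1.3240e-5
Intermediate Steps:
w(h) = -2 + h (w(h) = h - 2 = -2 + h)
W = -60 (W = -54 - (-2 + 8) = -54 - 1*6 = -54 - 6 = -60)
1/(75050 + (65 - 73)*W) = 1/(75050 + (65 - 73)*(-60)) = 1/(75050 - 8*(-60)) = 1/(75050 + 480) = 1/75530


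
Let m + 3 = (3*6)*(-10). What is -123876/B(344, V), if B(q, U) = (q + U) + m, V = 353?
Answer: -61938/257 ≈ -241.00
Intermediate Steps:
m = -183 (m = -3 + (3*6)*(-10) = -3 + 18*(-10) = -3 - 180 = -183)
B(q, U) = -183 + U + q (B(q, U) = (q + U) - 183 = (U + q) - 183 = -183 + U + q)
-123876/B(344, V) = -123876/(-183 + 353 + 344) = -123876/514 = -123876*1/514 = -61938/257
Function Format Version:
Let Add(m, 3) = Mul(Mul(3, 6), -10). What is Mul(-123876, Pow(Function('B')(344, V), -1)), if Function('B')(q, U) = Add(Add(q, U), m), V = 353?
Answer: Rational(-61938, 257) ≈ -241.00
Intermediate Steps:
m = -183 (m = Add(-3, Mul(Mul(3, 6), -10)) = Add(-3, Mul(18, -10)) = Add(-3, -180) = -183)
Function('B')(q, U) = Add(-183, U, q) (Function('B')(q, U) = Add(Add(q, U), -183) = Add(Add(U, q), -183) = Add(-183, U, q))
Mul(-123876, Pow(Function('B')(344, V), -1)) = Mul(-123876, Pow(Add(-183, 353, 344), -1)) = Mul(-123876, Pow(514, -1)) = Mul(-123876, Rational(1, 514)) = Rational(-61938, 257)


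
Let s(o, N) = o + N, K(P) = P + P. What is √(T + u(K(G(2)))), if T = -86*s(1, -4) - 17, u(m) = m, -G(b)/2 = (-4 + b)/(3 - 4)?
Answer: √233 ≈ 15.264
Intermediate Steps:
G(b) = -8 + 2*b (G(b) = -2*(-4 + b)/(3 - 4) = -2*(-4 + b)/(-1) = -2*(-4 + b)*(-1) = -2*(4 - b) = -8 + 2*b)
K(P) = 2*P
s(o, N) = N + o
T = 241 (T = -86*(-4 + 1) - 17 = -86*(-3) - 17 = 258 - 17 = 241)
√(T + u(K(G(2)))) = √(241 + 2*(-8 + 2*2)) = √(241 + 2*(-8 + 4)) = √(241 + 2*(-4)) = √(241 - 8) = √233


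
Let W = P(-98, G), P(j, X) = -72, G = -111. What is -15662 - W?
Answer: -15590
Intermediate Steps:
W = -72
-15662 - W = -15662 - 1*(-72) = -15662 + 72 = -15590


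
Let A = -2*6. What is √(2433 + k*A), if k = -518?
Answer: 93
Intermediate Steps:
A = -12
√(2433 + k*A) = √(2433 - 518*(-12)) = √(2433 + 6216) = √8649 = 93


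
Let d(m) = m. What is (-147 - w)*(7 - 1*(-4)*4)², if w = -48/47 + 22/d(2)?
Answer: -3902962/47 ≈ -83042.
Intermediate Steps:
w = 469/47 (w = -48/47 + 22/2 = -48*1/47 + 22*(½) = -48/47 + 11 = 469/47 ≈ 9.9787)
(-147 - w)*(7 - 1*(-4)*4)² = (-147 - 1*469/47)*(7 - 1*(-4)*4)² = (-147 - 469/47)*(7 + 4*4)² = -7378*(7 + 16)²/47 = -7378/47*23² = -7378/47*529 = -3902962/47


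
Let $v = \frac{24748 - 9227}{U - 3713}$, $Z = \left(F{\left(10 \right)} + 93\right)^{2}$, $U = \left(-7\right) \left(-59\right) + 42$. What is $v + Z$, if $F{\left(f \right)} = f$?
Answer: $\frac{34548601}{3258} \approx 10604.0$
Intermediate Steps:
$U = 455$ ($U = 413 + 42 = 455$)
$Z = 10609$ ($Z = \left(10 + 93\right)^{2} = 103^{2} = 10609$)
$v = - \frac{15521}{3258}$ ($v = \frac{24748 - 9227}{455 - 3713} = \frac{15521}{-3258} = 15521 \left(- \frac{1}{3258}\right) = - \frac{15521}{3258} \approx -4.764$)
$v + Z = - \frac{15521}{3258} + 10609 = \frac{34548601}{3258}$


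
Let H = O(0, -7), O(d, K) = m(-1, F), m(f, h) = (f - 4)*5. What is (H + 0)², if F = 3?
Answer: 625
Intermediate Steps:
m(f, h) = -20 + 5*f (m(f, h) = (-4 + f)*5 = -20 + 5*f)
O(d, K) = -25 (O(d, K) = -20 + 5*(-1) = -20 - 5 = -25)
H = -25
(H + 0)² = (-25 + 0)² = (-25)² = 625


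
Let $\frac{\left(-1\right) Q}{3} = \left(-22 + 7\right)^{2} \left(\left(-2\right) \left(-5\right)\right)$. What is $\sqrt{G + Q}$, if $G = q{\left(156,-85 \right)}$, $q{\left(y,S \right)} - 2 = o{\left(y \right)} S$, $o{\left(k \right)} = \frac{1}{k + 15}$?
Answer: $\frac{i \sqrt{21925867}}{57} \approx 82.149 i$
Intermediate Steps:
$o{\left(k \right)} = \frac{1}{15 + k}$
$q{\left(y,S \right)} = 2 + \frac{S}{15 + y}$
$G = \frac{257}{171}$ ($G = \frac{30 - 85 + 2 \cdot 156}{15 + 156} = \frac{30 - 85 + 312}{171} = \frac{1}{171} \cdot 257 = \frac{257}{171} \approx 1.5029$)
$Q = -6750$ ($Q = - 3 \left(-22 + 7\right)^{2} \left(\left(-2\right) \left(-5\right)\right) = - 3 \left(-15\right)^{2} \cdot 10 = - 3 \cdot 225 \cdot 10 = \left(-3\right) 2250 = -6750$)
$\sqrt{G + Q} = \sqrt{\frac{257}{171} - 6750} = \sqrt{- \frac{1153993}{171}} = \frac{i \sqrt{21925867}}{57}$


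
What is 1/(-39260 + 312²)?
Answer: 1/58084 ≈ 1.7216e-5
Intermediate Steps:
1/(-39260 + 312²) = 1/(-39260 + 97344) = 1/58084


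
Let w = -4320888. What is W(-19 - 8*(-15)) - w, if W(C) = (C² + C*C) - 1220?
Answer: 4340070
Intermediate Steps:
W(C) = -1220 + 2*C² (W(C) = (C² + C²) - 1220 = 2*C² - 1220 = -1220 + 2*C²)
W(-19 - 8*(-15)) - w = (-1220 + 2*(-19 - 8*(-15))²) - 1*(-4320888) = (-1220 + 2*(-19 + 120)²) + 4320888 = (-1220 + 2*101²) + 4320888 = (-1220 + 2*10201) + 4320888 = (-1220 + 20402) + 4320888 = 19182 + 4320888 = 4340070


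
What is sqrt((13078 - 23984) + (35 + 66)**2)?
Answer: I*sqrt(705) ≈ 26.552*I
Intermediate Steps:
sqrt((13078 - 23984) + (35 + 66)**2) = sqrt(-10906 + 101**2) = sqrt(-10906 + 10201) = sqrt(-705) = I*sqrt(705)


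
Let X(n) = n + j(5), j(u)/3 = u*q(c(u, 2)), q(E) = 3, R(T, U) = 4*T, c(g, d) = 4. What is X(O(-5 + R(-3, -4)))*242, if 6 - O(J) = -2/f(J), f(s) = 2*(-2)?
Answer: 12221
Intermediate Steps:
f(s) = -4
j(u) = 9*u (j(u) = 3*(u*3) = 3*(3*u) = 9*u)
O(J) = 11/2 (O(J) = 6 - (-2)/(-4) = 6 - (-2)*(-1)/4 = 6 - 1*½ = 6 - ½ = 11/2)
X(n) = 45 + n (X(n) = n + 9*5 = n + 45 = 45 + n)
X(O(-5 + R(-3, -4)))*242 = (45 + 11/2)*242 = (101/2)*242 = 12221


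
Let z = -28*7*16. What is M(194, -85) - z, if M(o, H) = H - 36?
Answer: 3015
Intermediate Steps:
M(o, H) = -36 + H
z = -3136 (z = -196*16 = -3136)
M(194, -85) - z = (-36 - 85) - 1*(-3136) = -121 + 3136 = 3015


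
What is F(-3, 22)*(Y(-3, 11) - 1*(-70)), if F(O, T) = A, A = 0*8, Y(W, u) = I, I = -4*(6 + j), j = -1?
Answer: 0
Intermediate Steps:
I = -20 (I = -4*(6 - 1) = -4*5 = -20)
Y(W, u) = -20
A = 0
F(O, T) = 0
F(-3, 22)*(Y(-3, 11) - 1*(-70)) = 0*(-20 - 1*(-70)) = 0*(-20 + 70) = 0*50 = 0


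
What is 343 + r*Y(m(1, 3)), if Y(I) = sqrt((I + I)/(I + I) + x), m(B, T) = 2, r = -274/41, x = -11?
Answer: 343 - 274*I*sqrt(10)/41 ≈ 343.0 - 21.133*I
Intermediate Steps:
r = -274/41 (r = -274*1/41 = -274/41 ≈ -6.6829)
Y(I) = I*sqrt(10) (Y(I) = sqrt((I + I)/(I + I) - 11) = sqrt((2*I)/((2*I)) - 11) = sqrt((2*I)*(1/(2*I)) - 11) = sqrt(1 - 11) = sqrt(-10) = I*sqrt(10))
343 + r*Y(m(1, 3)) = 343 - 274*I*sqrt(10)/41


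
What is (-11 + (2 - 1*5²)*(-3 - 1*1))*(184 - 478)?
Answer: -23814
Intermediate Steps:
(-11 + (2 - 1*5²)*(-3 - 1*1))*(184 - 478) = (-11 + (2 - 1*25)*(-3 - 1))*(-294) = (-11 + (2 - 25)*(-4))*(-294) = (-11 - 23*(-4))*(-294) = (-11 + 92)*(-294) = 81*(-294) = -23814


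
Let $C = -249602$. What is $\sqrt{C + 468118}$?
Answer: $2 \sqrt{54629} \approx 467.46$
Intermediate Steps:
$\sqrt{C + 468118} = \sqrt{-249602 + 468118} = \sqrt{218516} = 2 \sqrt{54629}$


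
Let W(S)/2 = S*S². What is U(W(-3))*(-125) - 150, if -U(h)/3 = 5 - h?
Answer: 21975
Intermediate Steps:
W(S) = 2*S³ (W(S) = 2*(S*S²) = 2*S³)
U(h) = -15 + 3*h (U(h) = -3*(5 - h) = -15 + 3*h)
U(W(-3))*(-125) - 150 = (-15 + 3*(2*(-3)³))*(-125) - 150 = (-15 + 3*(2*(-27)))*(-125) - 150 = (-15 + 3*(-54))*(-125) - 150 = (-15 - 162)*(-125) - 150 = -177*(-125) - 150 = 22125 - 150 = 21975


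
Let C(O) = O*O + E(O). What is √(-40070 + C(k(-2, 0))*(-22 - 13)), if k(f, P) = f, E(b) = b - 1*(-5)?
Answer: I*√40315 ≈ 200.79*I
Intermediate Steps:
E(b) = 5 + b (E(b) = b + 5 = 5 + b)
C(O) = 5 + O + O² (C(O) = O*O + (5 + O) = O² + (5 + O) = 5 + O + O²)
√(-40070 + C(k(-2, 0))*(-22 - 13)) = √(-40070 + (5 - 2 + (-2)²)*(-22 - 13)) = √(-40070 + (5 - 2 + 4)*(-35)) = √(-40070 + 7*(-35)) = √(-40070 - 245) = √(-40315) = I*√40315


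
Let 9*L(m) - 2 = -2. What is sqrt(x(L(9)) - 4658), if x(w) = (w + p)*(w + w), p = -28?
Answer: I*sqrt(4658) ≈ 68.25*I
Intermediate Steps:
L(m) = 0 (L(m) = 2/9 + (1/9)*(-2) = 2/9 - 2/9 = 0)
x(w) = 2*w*(-28 + w) (x(w) = (w - 28)*(w + w) = (-28 + w)*(2*w) = 2*w*(-28 + w))
sqrt(x(L(9)) - 4658) = sqrt(2*0*(-28 + 0) - 4658) = sqrt(2*0*(-28) - 4658) = sqrt(0 - 4658) = sqrt(-4658) = I*sqrt(4658)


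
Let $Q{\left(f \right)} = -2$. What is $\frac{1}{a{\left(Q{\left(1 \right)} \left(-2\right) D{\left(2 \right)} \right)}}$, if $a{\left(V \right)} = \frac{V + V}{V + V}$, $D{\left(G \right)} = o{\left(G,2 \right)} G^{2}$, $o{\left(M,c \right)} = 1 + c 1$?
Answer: $1$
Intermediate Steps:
$o{\left(M,c \right)} = 1 + c$
$D{\left(G \right)} = 3 G^{2}$ ($D{\left(G \right)} = \left(1 + 2\right) G^{2} = 3 G^{2}$)
$a{\left(V \right)} = 1$ ($a{\left(V \right)} = \frac{2 V}{2 V} = 2 V \frac{1}{2 V} = 1$)
$\frac{1}{a{\left(Q{\left(1 \right)} \left(-2\right) D{\left(2 \right)} \right)}} = 1^{-1} = 1$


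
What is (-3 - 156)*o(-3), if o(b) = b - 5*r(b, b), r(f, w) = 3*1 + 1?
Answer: 3657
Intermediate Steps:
r(f, w) = 4 (r(f, w) = 3 + 1 = 4)
o(b) = -20 + b (o(b) = b - 5*4 = b - 20 = -20 + b)
(-3 - 156)*o(-3) = (-3 - 156)*(-20 - 3) = -159*(-23) = 3657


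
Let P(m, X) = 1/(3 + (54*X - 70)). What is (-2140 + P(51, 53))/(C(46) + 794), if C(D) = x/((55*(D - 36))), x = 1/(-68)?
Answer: -44740116520/16599839841 ≈ -2.6952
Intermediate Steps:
x = -1/68 ≈ -0.014706
C(D) = -1/(68*(-1980 + 55*D)) (C(D) = -1/(55*(D - 36))/68 = -1/(55*(-36 + D))/68 = -1/(68*(-1980 + 55*D)))
P(m, X) = 1/(-67 + 54*X) (P(m, X) = 1/(3 + (-70 + 54*X)) = 1/(-67 + 54*X))
(-2140 + P(51, 53))/(C(46) + 794) = (-2140 + 1/(-67 + 54*53))/(-1/(-134640 + 3740*46) + 794) = (-2140 + 1/(-67 + 2862))/(-1/(-134640 + 172040) + 794) = (-2140 + 1/2795)/(-1/37400 + 794) = (-2140 + 1/2795)/(-1*1/37400 + 794) = -5981299/(2795*(-1/37400 + 794)) = -5981299/(2795*29695599/37400) = -5981299/2795*37400/29695599 = -44740116520/16599839841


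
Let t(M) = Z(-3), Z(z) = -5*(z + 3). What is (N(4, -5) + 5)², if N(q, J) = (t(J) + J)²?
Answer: 900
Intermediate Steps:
Z(z) = -15 - 5*z (Z(z) = -5*(3 + z) = -15 - 5*z)
t(M) = 0 (t(M) = -15 - 5*(-3) = -15 + 15 = 0)
N(q, J) = J² (N(q, J) = (0 + J)² = J²)
(N(4, -5) + 5)² = ((-5)² + 5)² = (25 + 5)² = 30² = 900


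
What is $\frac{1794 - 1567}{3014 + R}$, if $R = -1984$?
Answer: $\frac{227}{1030} \approx 0.22039$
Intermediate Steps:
$\frac{1794 - 1567}{3014 + R} = \frac{1794 - 1567}{3014 - 1984} = \frac{227}{1030}$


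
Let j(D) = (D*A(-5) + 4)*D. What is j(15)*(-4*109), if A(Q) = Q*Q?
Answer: -2478660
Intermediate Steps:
A(Q) = Q²
j(D) = D*(4 + 25*D) (j(D) = (D*(-5)² + 4)*D = (D*25 + 4)*D = (25*D + 4)*D = (4 + 25*D)*D = D*(4 + 25*D))
j(15)*(-4*109) = (15*(4 + 25*15))*(-4*109) = (15*(4 + 375))*(-436) = (15*379)*(-436) = 5685*(-436) = -2478660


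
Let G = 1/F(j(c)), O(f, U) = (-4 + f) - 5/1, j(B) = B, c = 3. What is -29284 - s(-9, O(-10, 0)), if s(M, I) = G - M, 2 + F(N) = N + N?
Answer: -117173/4 ≈ -29293.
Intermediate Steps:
F(N) = -2 + 2*N (F(N) = -2 + (N + N) = -2 + 2*N)
O(f, U) = -9 + f (O(f, U) = (-4 + f) - 5*1 = (-4 + f) - 5 = -9 + f)
G = ¼ (G = 1/(-2 + 2*3) = 1/(-2 + 6) = 1/4 = ¼ ≈ 0.25000)
s(M, I) = ¼ - M
-29284 - s(-9, O(-10, 0)) = -29284 - (¼ - 1*(-9)) = -29284 - (¼ + 9) = -29284 - 1*37/4 = -29284 - 37/4 = -117173/4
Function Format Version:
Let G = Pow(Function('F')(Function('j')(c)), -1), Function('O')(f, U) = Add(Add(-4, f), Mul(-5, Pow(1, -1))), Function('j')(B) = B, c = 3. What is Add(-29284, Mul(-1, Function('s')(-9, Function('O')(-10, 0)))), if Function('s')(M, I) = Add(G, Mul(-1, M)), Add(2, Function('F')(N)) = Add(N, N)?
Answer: Rational(-117173, 4) ≈ -29293.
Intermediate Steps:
Function('F')(N) = Add(-2, Mul(2, N)) (Function('F')(N) = Add(-2, Add(N, N)) = Add(-2, Mul(2, N)))
Function('O')(f, U) = Add(-9, f) (Function('O')(f, U) = Add(Add(-4, f), Mul(-5, 1)) = Add(Add(-4, f), -5) = Add(-9, f))
G = Rational(1, 4) (G = Pow(Add(-2, Mul(2, 3)), -1) = Pow(Add(-2, 6), -1) = Pow(4, -1) = Rational(1, 4) ≈ 0.25000)
Function('s')(M, I) = Add(Rational(1, 4), Mul(-1, M))
Add(-29284, Mul(-1, Function('s')(-9, Function('O')(-10, 0)))) = Add(-29284, Mul(-1, Add(Rational(1, 4), Mul(-1, -9)))) = Add(-29284, Mul(-1, Add(Rational(1, 4), 9))) = Add(-29284, Mul(-1, Rational(37, 4))) = Add(-29284, Rational(-37, 4)) = Rational(-117173, 4)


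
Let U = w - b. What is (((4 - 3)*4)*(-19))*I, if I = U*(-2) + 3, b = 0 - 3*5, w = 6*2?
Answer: 3876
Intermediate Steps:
w = 12
b = -15 (b = 0 - 15 = -15)
U = 27 (U = 12 - 1*(-15) = 12 + 15 = 27)
I = -51 (I = 27*(-2) + 3 = -54 + 3 = -51)
(((4 - 3)*4)*(-19))*I = (((4 - 3)*4)*(-19))*(-51) = ((1*4)*(-19))*(-51) = (4*(-19))*(-51) = -76*(-51) = 3876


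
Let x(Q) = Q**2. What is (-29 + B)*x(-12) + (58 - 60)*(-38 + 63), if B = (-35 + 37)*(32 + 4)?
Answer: 6142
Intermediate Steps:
B = 72 (B = 2*36 = 72)
(-29 + B)*x(-12) + (58 - 60)*(-38 + 63) = (-29 + 72)*(-12)**2 + (58 - 60)*(-38 + 63) = 43*144 - 2*25 = 6192 - 50 = 6142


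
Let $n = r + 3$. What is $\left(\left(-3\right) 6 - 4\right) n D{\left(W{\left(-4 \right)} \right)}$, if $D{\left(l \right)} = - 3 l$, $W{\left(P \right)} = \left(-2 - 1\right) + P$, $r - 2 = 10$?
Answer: $-6930$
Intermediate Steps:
$r = 12$ ($r = 2 + 10 = 12$)
$W{\left(P \right)} = -3 + P$
$n = 15$ ($n = 12 + 3 = 15$)
$\left(\left(-3\right) 6 - 4\right) n D{\left(W{\left(-4 \right)} \right)} = \left(\left(-3\right) 6 - 4\right) 15 \left(- 3 \left(-3 - 4\right)\right) = \left(-18 - 4\right) 15 \left(\left(-3\right) \left(-7\right)\right) = \left(-22\right) 15 \cdot 21 = \left(-330\right) 21 = -6930$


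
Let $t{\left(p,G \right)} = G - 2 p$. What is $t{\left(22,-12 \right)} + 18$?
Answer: $-38$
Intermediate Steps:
$t{\left(22,-12 \right)} + 18 = \left(-12 - 44\right) + 18 = -56 + 18 = -38$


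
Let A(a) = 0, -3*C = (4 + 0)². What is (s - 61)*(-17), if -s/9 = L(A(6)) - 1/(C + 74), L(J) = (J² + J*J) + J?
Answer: 213163/206 ≈ 1034.8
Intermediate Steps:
C = -16/3 (C = -(4 + 0)²/3 = -⅓*4² = -⅓*16 = -16/3 ≈ -5.3333)
L(J) = J + 2*J² (L(J) = (J² + J²) + J = 2*J² + J = J + 2*J²)
s = 27/206 (s = -9*(0*(1 + 2*0) - 1/(-16/3 + 74)) = -9*(0*(1 + 0) - 1/206/3) = -9*(0*1 - 1*3/206) = -9*(0 - 3/206) = -9*(-3/206) = 27/206 ≈ 0.13107)
(s - 61)*(-17) = (27/206 - 61)*(-17) = -12539/206*(-17) = 213163/206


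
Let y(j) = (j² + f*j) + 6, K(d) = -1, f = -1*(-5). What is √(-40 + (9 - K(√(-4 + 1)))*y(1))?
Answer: 4*√5 ≈ 8.9443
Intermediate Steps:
f = 5
y(j) = 6 + j² + 5*j (y(j) = (j² + 5*j) + 6 = 6 + j² + 5*j)
√(-40 + (9 - K(√(-4 + 1)))*y(1)) = √(-40 + (9 - 1*(-1))*(6 + 1² + 5*1)) = √(-40 + (9 + 1)*(6 + 1 + 5)) = √(-40 + 10*12) = √(-40 + 120) = √80 = 4*√5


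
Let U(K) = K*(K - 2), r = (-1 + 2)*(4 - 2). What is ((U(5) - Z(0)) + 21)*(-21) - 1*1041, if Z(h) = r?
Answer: -1755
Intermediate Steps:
r = 2 (r = 1*2 = 2)
Z(h) = 2
U(K) = K*(-2 + K)
((U(5) - Z(0)) + 21)*(-21) - 1*1041 = ((5*(-2 + 5) - 1*2) + 21)*(-21) - 1*1041 = ((5*3 - 2) + 21)*(-21) - 1041 = ((15 - 2) + 21)*(-21) - 1041 = (13 + 21)*(-21) - 1041 = 34*(-21) - 1041 = -714 - 1041 = -1755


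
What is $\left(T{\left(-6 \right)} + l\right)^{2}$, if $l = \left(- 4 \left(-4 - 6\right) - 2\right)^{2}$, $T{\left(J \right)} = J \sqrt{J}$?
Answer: $2084920 - 17328 i \sqrt{6} \approx 2.0849 \cdot 10^{6} - 42445.0 i$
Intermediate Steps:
$T{\left(J \right)} = J^{\frac{3}{2}}$
$l = 1444$ ($l = \left(- 4 \left(-4 - 6\right) - 2\right)^{2} = \left(\left(-4\right) \left(-10\right) - 2\right)^{2} = \left(40 - 2\right)^{2} = 38^{2} = 1444$)
$\left(T{\left(-6 \right)} + l\right)^{2} = \left(\left(-6\right)^{\frac{3}{2}} + 1444\right)^{2} = \left(- 6 i \sqrt{6} + 1444\right)^{2} = \left(1444 - 6 i \sqrt{6}\right)^{2}$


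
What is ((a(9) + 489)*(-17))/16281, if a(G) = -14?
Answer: -8075/16281 ≈ -0.49598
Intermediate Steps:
((a(9) + 489)*(-17))/16281 = ((-14 + 489)*(-17))/16281 = (475*(-17))*(1/16281) = -8075*1/16281 = -8075/16281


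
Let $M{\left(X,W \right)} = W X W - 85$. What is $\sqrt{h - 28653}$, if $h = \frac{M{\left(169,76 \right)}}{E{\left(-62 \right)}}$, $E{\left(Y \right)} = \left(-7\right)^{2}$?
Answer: $\frac{i \sqrt{427938}}{7} \approx 93.453 i$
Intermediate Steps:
$M{\left(X,W \right)} = -85 + X W^{2}$ ($M{\left(X,W \right)} = X W^{2} - 85 = -85 + X W^{2}$)
$E{\left(Y \right)} = 49$
$h = \frac{139437}{7}$ ($h = \frac{-85 + 169 \cdot 76^{2}}{49} = \left(-85 + 169 \cdot 5776\right) \frac{1}{49} = \left(-85 + 976144\right) \frac{1}{49} = 976059 \cdot \frac{1}{49} = \frac{139437}{7} \approx 19920.0$)
$\sqrt{h - 28653} = \sqrt{\frac{139437}{7} - 28653} = \sqrt{- \frac{61134}{7}} = \frac{i \sqrt{427938}}{7}$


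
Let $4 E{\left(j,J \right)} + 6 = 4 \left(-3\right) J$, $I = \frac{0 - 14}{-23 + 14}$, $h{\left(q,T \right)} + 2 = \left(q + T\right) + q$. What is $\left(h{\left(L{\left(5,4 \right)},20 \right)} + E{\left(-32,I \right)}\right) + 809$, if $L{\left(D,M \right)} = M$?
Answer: $\frac{4973}{6} \approx 828.83$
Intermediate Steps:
$h{\left(q,T \right)} = -2 + T + 2 q$ ($h{\left(q,T \right)} = -2 + \left(\left(q + T\right) + q\right) = -2 + \left(\left(T + q\right) + q\right) = -2 + \left(T + 2 q\right) = -2 + T + 2 q$)
$I = \frac{14}{9}$ ($I = - \frac{14}{-9} = \left(-14\right) \left(- \frac{1}{9}\right) = \frac{14}{9} \approx 1.5556$)
$E{\left(j,J \right)} = - \frac{3}{2} - 3 J$ ($E{\left(j,J \right)} = - \frac{3}{2} + \frac{4 \left(-3\right) J}{4} = - \frac{3}{2} + \frac{\left(-12\right) J}{4} = - \frac{3}{2} - 3 J$)
$\left(h{\left(L{\left(5,4 \right)},20 \right)} + E{\left(-32,I \right)}\right) + 809 = \left(\left(-2 + 20 + 2 \cdot 4\right) - \frac{37}{6}\right) + 809 = \left(\left(-2 + 20 + 8\right) - \frac{37}{6}\right) + 809 = \left(26 - \frac{37}{6}\right) + 809 = \frac{119}{6} + 809 = \frac{4973}{6}$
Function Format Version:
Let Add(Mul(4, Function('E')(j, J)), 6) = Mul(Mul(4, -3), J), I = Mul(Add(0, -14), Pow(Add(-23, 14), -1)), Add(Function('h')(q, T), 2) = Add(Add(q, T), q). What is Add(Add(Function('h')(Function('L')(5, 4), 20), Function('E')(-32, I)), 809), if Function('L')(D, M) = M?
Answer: Rational(4973, 6) ≈ 828.83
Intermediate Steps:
Function('h')(q, T) = Add(-2, T, Mul(2, q)) (Function('h')(q, T) = Add(-2, Add(Add(q, T), q)) = Add(-2, Add(Add(T, q), q)) = Add(-2, Add(T, Mul(2, q))) = Add(-2, T, Mul(2, q)))
I = Rational(14, 9) (I = Mul(-14, Pow(-9, -1)) = Mul(-14, Rational(-1, 9)) = Rational(14, 9) ≈ 1.5556)
Function('E')(j, J) = Add(Rational(-3, 2), Mul(-3, J)) (Function('E')(j, J) = Add(Rational(-3, 2), Mul(Rational(1, 4), Mul(Mul(4, -3), J))) = Add(Rational(-3, 2), Mul(Rational(1, 4), Mul(-12, J))) = Add(Rational(-3, 2), Mul(-3, J)))
Add(Add(Function('h')(Function('L')(5, 4), 20), Function('E')(-32, I)), 809) = Add(Add(Add(-2, 20, Mul(2, 4)), Add(Rational(-3, 2), Mul(-3, Rational(14, 9)))), 809) = Add(Add(Add(-2, 20, 8), Add(Rational(-3, 2), Rational(-14, 3))), 809) = Add(Add(26, Rational(-37, 6)), 809) = Add(Rational(119, 6), 809) = Rational(4973, 6)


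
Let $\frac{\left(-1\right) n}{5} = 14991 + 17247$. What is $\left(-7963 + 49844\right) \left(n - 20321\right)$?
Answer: $-7601862191$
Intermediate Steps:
$n = -161190$ ($n = - 5 \left(14991 + 17247\right) = \left(-5\right) 32238 = -161190$)
$\left(-7963 + 49844\right) \left(n - 20321\right) = \left(-7963 + 49844\right) \left(-161190 - 20321\right) = 41881 \left(-181511\right) = -7601862191$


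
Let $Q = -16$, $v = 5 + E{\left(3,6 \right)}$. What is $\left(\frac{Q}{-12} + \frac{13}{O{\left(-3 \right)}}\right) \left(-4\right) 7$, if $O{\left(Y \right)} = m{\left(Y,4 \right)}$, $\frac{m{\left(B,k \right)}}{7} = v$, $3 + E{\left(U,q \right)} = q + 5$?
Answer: $- \frac{124}{3} \approx -41.333$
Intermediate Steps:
$E{\left(U,q \right)} = 2 + q$ ($E{\left(U,q \right)} = -3 + \left(q + 5\right) = -3 + \left(5 + q\right) = 2 + q$)
$v = 13$ ($v = 5 + \left(2 + 6\right) = 5 + 8 = 13$)
$m{\left(B,k \right)} = 91$ ($m{\left(B,k \right)} = 7 \cdot 13 = 91$)
$O{\left(Y \right)} = 91$
$\left(\frac{Q}{-12} + \frac{13}{O{\left(-3 \right)}}\right) \left(-4\right) 7 = \left(- \frac{16}{-12} + \frac{13}{91}\right) \left(-4\right) 7 = \left(\left(-16\right) \left(- \frac{1}{12}\right) + 13 \cdot \frac{1}{91}\right) \left(-4\right) 7 = \left(\frac{4}{3} + \frac{1}{7}\right) \left(-4\right) 7 = \frac{31}{21} \left(-4\right) 7 = \left(- \frac{124}{21}\right) 7 = - \frac{124}{3}$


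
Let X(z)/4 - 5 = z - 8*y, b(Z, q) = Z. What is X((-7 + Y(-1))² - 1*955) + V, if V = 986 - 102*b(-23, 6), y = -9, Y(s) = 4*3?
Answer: -80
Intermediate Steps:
Y(s) = 12
V = 3332 (V = 986 - 102*(-23) = 986 + 2346 = 3332)
X(z) = 308 + 4*z (X(z) = 20 + 4*(z - 8*(-9)) = 20 + 4*(z + 72) = 20 + 4*(72 + z) = 20 + (288 + 4*z) = 308 + 4*z)
X((-7 + Y(-1))² - 1*955) + V = (308 + 4*((-7 + 12)² - 1*955)) + 3332 = (308 + 4*(5² - 955)) + 3332 = (308 + 4*(25 - 955)) + 3332 = (308 + 4*(-930)) + 3332 = (308 - 3720) + 3332 = -3412 + 3332 = -80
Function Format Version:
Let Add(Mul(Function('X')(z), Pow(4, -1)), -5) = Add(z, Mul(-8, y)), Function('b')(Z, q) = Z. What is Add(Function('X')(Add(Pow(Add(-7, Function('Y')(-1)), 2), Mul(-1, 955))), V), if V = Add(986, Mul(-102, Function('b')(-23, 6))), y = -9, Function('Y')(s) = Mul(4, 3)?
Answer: -80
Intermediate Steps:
Function('Y')(s) = 12
V = 3332 (V = Add(986, Mul(-102, -23)) = Add(986, 2346) = 3332)
Function('X')(z) = Add(308, Mul(4, z)) (Function('X')(z) = Add(20, Mul(4, Add(z, Mul(-8, -9)))) = Add(20, Mul(4, Add(z, 72))) = Add(20, Mul(4, Add(72, z))) = Add(20, Add(288, Mul(4, z))) = Add(308, Mul(4, z)))
Add(Function('X')(Add(Pow(Add(-7, Function('Y')(-1)), 2), Mul(-1, 955))), V) = Add(Add(308, Mul(4, Add(Pow(Add(-7, 12), 2), Mul(-1, 955)))), 3332) = Add(Add(308, Mul(4, Add(Pow(5, 2), -955))), 3332) = Add(Add(308, Mul(4, Add(25, -955))), 3332) = Add(Add(308, Mul(4, -930)), 3332) = Add(Add(308, -3720), 3332) = Add(-3412, 3332) = -80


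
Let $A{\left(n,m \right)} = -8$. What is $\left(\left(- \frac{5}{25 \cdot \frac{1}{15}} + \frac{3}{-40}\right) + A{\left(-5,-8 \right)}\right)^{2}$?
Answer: $\frac{196249}{1600} \approx 122.66$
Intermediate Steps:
$\left(\left(- \frac{5}{25 \cdot \frac{1}{15}} + \frac{3}{-40}\right) + A{\left(-5,-8 \right)}\right)^{2} = \left(\left(- \frac{5}{25 \cdot \frac{1}{15}} + \frac{3}{-40}\right) - 8\right)^{2} = \left(\left(- \frac{5}{25 \cdot \frac{1}{15}} + 3 \left(- \frac{1}{40}\right)\right) - 8\right)^{2} = \left(\left(- \frac{5}{\frac{5}{3}} - \frac{3}{40}\right) - 8\right)^{2} = \left(\left(\left(-5\right) \frac{3}{5} - \frac{3}{40}\right) - 8\right)^{2} = \left(\left(-3 - \frac{3}{40}\right) - 8\right)^{2} = \left(- \frac{123}{40} - 8\right)^{2} = \left(- \frac{443}{40}\right)^{2} = \frac{196249}{1600}$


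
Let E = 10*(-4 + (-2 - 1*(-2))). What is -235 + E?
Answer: -275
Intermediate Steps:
E = -40 (E = 10*(-4 + (-2 + 2)) = 10*(-4 + 0) = 10*(-4) = -40)
-235 + E = -235 - 40 = -275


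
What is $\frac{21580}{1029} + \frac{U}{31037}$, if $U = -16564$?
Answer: $\frac{15920344}{778953} \approx 20.438$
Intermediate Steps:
$\frac{21580}{1029} + \frac{U}{31037} = \frac{21580}{1029} - \frac{16564}{31037} = 21580 \cdot \frac{1}{1029} - \frac{404}{757} = \frac{21580}{1029} - \frac{404}{757} = \frac{15920344}{778953}$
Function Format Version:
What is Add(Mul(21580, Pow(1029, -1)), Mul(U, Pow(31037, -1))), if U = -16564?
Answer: Rational(15920344, 778953) ≈ 20.438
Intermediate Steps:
Add(Mul(21580, Pow(1029, -1)), Mul(U, Pow(31037, -1))) = Add(Mul(21580, Pow(1029, -1)), Mul(-16564, Pow(31037, -1))) = Add(Mul(21580, Rational(1, 1029)), Mul(-16564, Rational(1, 31037))) = Add(Rational(21580, 1029), Rational(-404, 757)) = Rational(15920344, 778953)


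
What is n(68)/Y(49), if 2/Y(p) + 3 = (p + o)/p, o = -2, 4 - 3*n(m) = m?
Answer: 3200/147 ≈ 21.769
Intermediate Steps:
n(m) = 4/3 - m/3
Y(p) = 2/(-3 + (-2 + p)/p) (Y(p) = 2/(-3 + (p - 2)/p) = 2/(-3 + (-2 + p)/p))
n(68)/Y(49) = (4/3 - 1/3*68)/((-1*49/(1 + 49))) = (4/3 - 68/3)/((-1*49/50)) = -64/(3*((-1*49*1/50))) = -64/(3*(-49/50)) = -64/3*(-50/49) = 3200/147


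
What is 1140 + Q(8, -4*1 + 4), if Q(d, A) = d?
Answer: 1148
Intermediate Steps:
1140 + Q(8, -4*1 + 4) = 1140 + 8 = 1148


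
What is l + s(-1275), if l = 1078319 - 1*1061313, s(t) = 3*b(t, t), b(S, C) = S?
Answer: 13181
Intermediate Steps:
s(t) = 3*t
l = 17006 (l = 1078319 - 1061313 = 17006)
l + s(-1275) = 17006 + 3*(-1275) = 17006 - 3825 = 13181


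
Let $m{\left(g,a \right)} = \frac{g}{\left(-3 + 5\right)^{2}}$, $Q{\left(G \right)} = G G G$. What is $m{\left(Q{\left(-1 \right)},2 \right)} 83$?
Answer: $- \frac{83}{4} \approx -20.75$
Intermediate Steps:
$Q{\left(G \right)} = G^{3}$ ($Q{\left(G \right)} = G^{2} G = G^{3}$)
$m{\left(g,a \right)} = \frac{g}{4}$ ($m{\left(g,a \right)} = \frac{g}{2^{2}} = \frac{g}{4}$)
$m{\left(Q{\left(-1 \right)},2 \right)} 83 = \frac{\left(-1\right)^{3}}{4} \cdot 83 = \frac{1}{4} \left(-1\right) 83 = \left(- \frac{1}{4}\right) 83 = - \frac{83}{4}$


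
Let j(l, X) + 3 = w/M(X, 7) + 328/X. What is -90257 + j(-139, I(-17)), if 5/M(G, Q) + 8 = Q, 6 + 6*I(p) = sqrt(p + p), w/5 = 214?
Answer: -3172494/35 - 984*I*sqrt(34)/35 ≈ -90643.0 - 163.93*I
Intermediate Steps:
w = 1070 (w = 5*214 = 1070)
I(p) = -1 + sqrt(2)*sqrt(p)/6 (I(p) = -1 + sqrt(p + p)/6 = -1 + sqrt(2*p)/6 = -1 + (sqrt(2)*sqrt(p))/6 = -1 + sqrt(2)*sqrt(p)/6)
M(G, Q) = 5/(-8 + Q)
j(l, X) = -217 + 328/X (j(l, X) = -3 + (1070/((5/(-8 + 7))) + 328/X) = -3 + (1070/((5/(-1))) + 328/X) = -3 + (1070/((5*(-1))) + 328/X) = -3 + (1070/(-5) + 328/X) = -3 + (1070*(-1/5) + 328/X) = -3 + (-214 + 328/X) = -217 + 328/X)
-90257 + j(-139, I(-17)) = -90257 + (-217 + 328/(-1 + sqrt(2)*sqrt(-17)/6)) = -90257 + (-217 + 328/(-1 + sqrt(2)*(I*sqrt(17))/6)) = -90257 + (-217 + 328/(-1 + I*sqrt(34)/6)) = -90474 + 328/(-1 + I*sqrt(34)/6)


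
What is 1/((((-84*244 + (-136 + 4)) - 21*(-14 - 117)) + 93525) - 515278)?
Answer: -1/439630 ≈ -2.2746e-6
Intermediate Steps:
1/((((-84*244 + (-136 + 4)) - 21*(-14 - 117)) + 93525) - 515278) = 1/((((-20496 - 132) - 21*(-131)) + 93525) - 515278) = 1/(((-20628 + 2751) + 93525) - 515278) = 1/((-17877 + 93525) - 515278) = 1/(75648 - 515278) = 1/(-439630) = -1/439630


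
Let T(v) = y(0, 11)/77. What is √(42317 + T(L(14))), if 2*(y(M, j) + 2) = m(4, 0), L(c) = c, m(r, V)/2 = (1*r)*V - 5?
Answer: √5120346/11 ≈ 205.71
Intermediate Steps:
m(r, V) = -10 + 2*V*r (m(r, V) = 2*((1*r)*V - 5) = 2*(r*V - 5) = 2*(V*r - 5) = 2*(-5 + V*r) = -10 + 2*V*r)
y(M, j) = -7 (y(M, j) = -2 + (-10 + 2*0*4)/2 = -2 + (-10 + 0)/2 = -2 + (½)*(-10) = -2 - 5 = -7)
T(v) = -1/11 (T(v) = -7/77 = -7*1/77 = -1/11)
√(42317 + T(L(14))) = √(42317 - 1/11) = √(465486/11) = √5120346/11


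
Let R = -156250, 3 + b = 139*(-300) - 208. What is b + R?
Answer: -198161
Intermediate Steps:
b = -41911 (b = -3 + (139*(-300) - 208) = -3 + (-41700 - 208) = -3 - 41908 = -41911)
b + R = -41911 - 156250 = -198161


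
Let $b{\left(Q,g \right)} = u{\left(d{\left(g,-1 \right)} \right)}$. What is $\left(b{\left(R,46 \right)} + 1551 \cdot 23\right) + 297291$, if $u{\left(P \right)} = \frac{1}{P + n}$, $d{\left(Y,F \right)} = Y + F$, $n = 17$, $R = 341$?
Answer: $\frac{20643769}{62} \approx 3.3296 \cdot 10^{5}$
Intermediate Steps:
$d{\left(Y,F \right)} = F + Y$
$u{\left(P \right)} = \frac{1}{17 + P}$ ($u{\left(P \right)} = \frac{1}{P + 17} = \frac{1}{17 + P}$)
$b{\left(Q,g \right)} = \frac{1}{16 + g}$ ($b{\left(Q,g \right)} = \frac{1}{17 + \left(-1 + g\right)} = \frac{1}{16 + g}$)
$\left(b{\left(R,46 \right)} + 1551 \cdot 23\right) + 297291 = \left(\frac{1}{16 + 46} + 1551 \cdot 23\right) + 297291 = \left(\frac{1}{62} + 35673\right) + 297291 = \frac{2211727}{62} + 297291 = \frac{20643769}{62}$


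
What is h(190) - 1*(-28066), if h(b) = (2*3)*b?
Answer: 29206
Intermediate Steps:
h(b) = 6*b
h(190) - 1*(-28066) = 6*190 - 1*(-28066) = 1140 + 28066 = 29206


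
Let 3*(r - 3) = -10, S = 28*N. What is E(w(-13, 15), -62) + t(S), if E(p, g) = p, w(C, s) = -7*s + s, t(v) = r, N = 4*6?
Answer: -271/3 ≈ -90.333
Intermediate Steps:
N = 24
S = 672 (S = 28*24 = 672)
r = -⅓ (r = 3 + (⅓)*(-10) = 3 - 10/3 = -⅓ ≈ -0.33333)
t(v) = -⅓
w(C, s) = -6*s
E(w(-13, 15), -62) + t(S) = -6*15 - ⅓ = -90 - ⅓ = -271/3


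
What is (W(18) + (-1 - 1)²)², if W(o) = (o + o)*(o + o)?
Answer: 1690000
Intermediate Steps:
W(o) = 4*o² (W(o) = (2*o)*(2*o) = 4*o²)
(W(18) + (-1 - 1)²)² = (4*18² + (-1 - 1)²)² = (4*324 + (-2)²)² = (1296 + 4)² = 1300² = 1690000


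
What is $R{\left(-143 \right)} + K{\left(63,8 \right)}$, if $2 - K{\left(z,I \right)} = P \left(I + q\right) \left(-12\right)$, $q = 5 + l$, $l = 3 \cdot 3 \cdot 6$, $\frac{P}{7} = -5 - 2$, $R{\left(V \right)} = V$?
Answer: $-39537$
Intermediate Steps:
$P = -49$ ($P = 7 \left(-5 - 2\right) = 7 \left(-7\right) = -49$)
$l = 54$ ($l = 9 \cdot 6 = 54$)
$q = 59$ ($q = 5 + 54 = 59$)
$K{\left(z,I \right)} = -34690 - 588 I$ ($K{\left(z,I \right)} = 2 - - 49 \left(I + 59\right) \left(-12\right) = 2 - - 49 \left(59 + I\right) \left(-12\right) = 2 - \left(-2891 - 49 I\right) \left(-12\right) = 2 - \left(34692 + 588 I\right) = -34690 - 588 I$)
$R{\left(-143 \right)} + K{\left(63,8 \right)} = -143 - 39394 = -39537$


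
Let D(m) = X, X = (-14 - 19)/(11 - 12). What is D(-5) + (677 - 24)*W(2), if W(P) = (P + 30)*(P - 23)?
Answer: -438783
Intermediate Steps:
X = 33 (X = -33/(-1) = -33*(-1) = 33)
D(m) = 33
W(P) = (-23 + P)*(30 + P) (W(P) = (30 + P)*(-23 + P) = (-23 + P)*(30 + P))
D(-5) + (677 - 24)*W(2) = 33 + (677 - 24)*(-690 + 2² + 7*2) = 33 + 653*(-690 + 4 + 14) = 33 + 653*(-672) = 33 - 438816 = -438783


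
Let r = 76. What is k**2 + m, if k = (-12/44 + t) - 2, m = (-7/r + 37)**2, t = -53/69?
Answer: 4563387676489/3327443856 ≈ 1371.4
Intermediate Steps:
t = -53/69 (t = -53*1/69 = -53/69 ≈ -0.76812)
m = 7868025/5776 (m = (-7/76 + 37)**2 = (2805/76)**2 = 7868025/5776 ≈ 1362.2)
k = -2308/759 (k = (-12/44 - 53/69) - 2 = (-12*1/44 - 53/69) - 2 = (-3/11 - 53/69) - 2 = -790/759 - 2 = -2308/759 ≈ -3.0408)
k**2 + m = (-2308/759)**2 + 7868025/5776 = 5326864/576081 + 7868025/5776 = 4563387676489/3327443856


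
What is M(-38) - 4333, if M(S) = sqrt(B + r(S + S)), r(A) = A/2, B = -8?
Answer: -4333 + I*sqrt(46) ≈ -4333.0 + 6.7823*I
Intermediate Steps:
r(A) = A/2 (r(A) = A*(1/2) = A/2)
M(S) = sqrt(-8 + S) (M(S) = sqrt(-8 + (S + S)/2) = sqrt(-8 + (2*S)/2) = sqrt(-8 + S))
M(-38) - 4333 = sqrt(-8 - 38) - 4333 = sqrt(-46) - 4333 = I*sqrt(46) - 4333 = -4333 + I*sqrt(46)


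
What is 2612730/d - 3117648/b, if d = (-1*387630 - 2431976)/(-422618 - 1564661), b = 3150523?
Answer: 8179105323295973361/4441616776969 ≈ 1.8415e+6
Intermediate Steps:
d = 2819606/1987279 (d = (-387630 - 2431976)/(-1987279) = -2819606*(-1/1987279) = 2819606/1987279 ≈ 1.4188)
2612730/d - 3117648/b = 2612730/(2819606/1987279) - 3117648/3150523 = 2612730*(1987279/2819606) - 3117648*1/3150523 = 2596111730835/1409803 - 3117648/3150523 = 8179105323295973361/4441616776969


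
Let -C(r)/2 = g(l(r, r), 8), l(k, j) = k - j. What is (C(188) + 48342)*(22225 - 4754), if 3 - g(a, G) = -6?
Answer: 844268604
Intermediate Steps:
g(a, G) = 9 (g(a, G) = 3 - 1*(-6) = 3 + 6 = 9)
C(r) = -18 (C(r) = -2*9 = -18)
(C(188) + 48342)*(22225 - 4754) = (-18 + 48342)*(22225 - 4754) = 48324*17471 = 844268604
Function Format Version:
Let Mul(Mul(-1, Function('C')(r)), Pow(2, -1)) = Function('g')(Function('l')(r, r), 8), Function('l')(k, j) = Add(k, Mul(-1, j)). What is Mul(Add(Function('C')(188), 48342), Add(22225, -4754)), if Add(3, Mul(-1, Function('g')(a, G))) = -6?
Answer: 844268604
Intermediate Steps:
Function('g')(a, G) = 9 (Function('g')(a, G) = Add(3, Mul(-1, -6)) = Add(3, 6) = 9)
Function('C')(r) = -18 (Function('C')(r) = Mul(-2, 9) = -18)
Mul(Add(Function('C')(188), 48342), Add(22225, -4754)) = Mul(Add(-18, 48342), Add(22225, -4754)) = Mul(48324, 17471) = 844268604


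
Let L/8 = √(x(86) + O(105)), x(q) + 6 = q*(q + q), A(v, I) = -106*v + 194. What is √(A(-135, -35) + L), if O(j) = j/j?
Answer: 2*√(3626 + 6*√1643) ≈ 124.41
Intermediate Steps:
A(v, I) = 194 - 106*v
O(j) = 1
x(q) = -6 + 2*q² (x(q) = -6 + q*(q + q) = -6 + q*(2*q) = -6 + 2*q²)
L = 24*√1643 (L = 8*√((-6 + 2*86²) + 1) = 8*√((-6 + 2*7396) + 1) = 8*√((-6 + 14792) + 1) = 8*√(14786 + 1) = 8*√14787 = 8*(3*√1643) = 24*√1643 ≈ 972.81)
√(A(-135, -35) + L) = √((194 - 106*(-135)) + 24*√1643) = √((194 + 14310) + 24*√1643) = √(14504 + 24*√1643)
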